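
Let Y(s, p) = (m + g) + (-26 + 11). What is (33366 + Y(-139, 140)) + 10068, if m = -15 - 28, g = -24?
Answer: 43352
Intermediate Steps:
m = -43
Y(s, p) = -82 (Y(s, p) = (-43 - 24) + (-26 + 11) = -67 - 15 = -82)
(33366 + Y(-139, 140)) + 10068 = (33366 - 82) + 10068 = 33284 + 10068 = 43352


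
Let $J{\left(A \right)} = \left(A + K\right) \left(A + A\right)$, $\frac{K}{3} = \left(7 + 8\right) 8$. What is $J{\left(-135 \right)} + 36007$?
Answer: $-24743$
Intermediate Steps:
$K = 360$ ($K = 3 \left(7 + 8\right) 8 = 3 \cdot 15 \cdot 8 = 3 \cdot 120 = 360$)
$J{\left(A \right)} = 2 A \left(360 + A\right)$ ($J{\left(A \right)} = \left(A + 360\right) \left(A + A\right) = \left(360 + A\right) 2 A = 2 A \left(360 + A\right)$)
$J{\left(-135 \right)} + 36007 = 2 \left(-135\right) \left(360 - 135\right) + 36007 = 2 \left(-135\right) 225 + 36007 = -60750 + 36007 = -24743$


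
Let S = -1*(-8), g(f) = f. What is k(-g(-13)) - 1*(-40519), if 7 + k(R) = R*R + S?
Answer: 40689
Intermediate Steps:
S = 8
k(R) = 1 + R**2 (k(R) = -7 + (R*R + 8) = -7 + (R**2 + 8) = -7 + (8 + R**2) = 1 + R**2)
k(-g(-13)) - 1*(-40519) = (1 + (-1*(-13))**2) - 1*(-40519) = (1 + 13**2) + 40519 = (1 + 169) + 40519 = 170 + 40519 = 40689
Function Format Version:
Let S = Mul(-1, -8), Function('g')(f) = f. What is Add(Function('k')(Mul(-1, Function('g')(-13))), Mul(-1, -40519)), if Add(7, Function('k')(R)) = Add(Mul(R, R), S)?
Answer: 40689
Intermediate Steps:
S = 8
Function('k')(R) = Add(1, Pow(R, 2)) (Function('k')(R) = Add(-7, Add(Mul(R, R), 8)) = Add(-7, Add(Pow(R, 2), 8)) = Add(-7, Add(8, Pow(R, 2))) = Add(1, Pow(R, 2)))
Add(Function('k')(Mul(-1, Function('g')(-13))), Mul(-1, -40519)) = Add(Add(1, Pow(Mul(-1, -13), 2)), Mul(-1, -40519)) = Add(Add(1, Pow(13, 2)), 40519) = Add(Add(1, 169), 40519) = Add(170, 40519) = 40689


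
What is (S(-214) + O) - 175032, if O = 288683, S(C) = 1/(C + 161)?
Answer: 6023502/53 ≈ 1.1365e+5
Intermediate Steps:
S(C) = 1/(161 + C)
(S(-214) + O) - 175032 = (1/(161 - 214) + 288683) - 175032 = (1/(-53) + 288683) - 175032 = (-1/53 + 288683) - 175032 = 15300198/53 - 175032 = 6023502/53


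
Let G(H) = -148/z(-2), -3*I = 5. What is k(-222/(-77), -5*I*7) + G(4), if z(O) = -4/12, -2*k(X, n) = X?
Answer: 34077/77 ≈ 442.56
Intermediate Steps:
I = -5/3 (I = -⅓*5 = -5/3 ≈ -1.6667)
k(X, n) = -X/2
z(O) = -⅓ (z(O) = -4*1/12 = -⅓)
G(H) = 444 (G(H) = -148/(-⅓) = -148*(-3) = 444)
k(-222/(-77), -5*I*7) + G(4) = -(-111)/(-77) + 444 = -(-111)*(-1)/77 + 444 = -½*222/77 + 444 = -111/77 + 444 = 34077/77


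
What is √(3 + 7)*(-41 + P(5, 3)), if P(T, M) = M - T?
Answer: -43*√10 ≈ -135.98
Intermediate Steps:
√(3 + 7)*(-41 + P(5, 3)) = √(3 + 7)*(-41 + (3 - 1*5)) = √10*(-41 + (3 - 5)) = √10*(-41 - 2) = √10*(-43) = -43*√10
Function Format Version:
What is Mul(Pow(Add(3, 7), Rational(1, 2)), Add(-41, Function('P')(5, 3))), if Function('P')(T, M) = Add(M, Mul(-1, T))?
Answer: Mul(-43, Pow(10, Rational(1, 2))) ≈ -135.98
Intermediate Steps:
Mul(Pow(Add(3, 7), Rational(1, 2)), Add(-41, Function('P')(5, 3))) = Mul(Pow(Add(3, 7), Rational(1, 2)), Add(-41, Add(3, Mul(-1, 5)))) = Mul(Pow(10, Rational(1, 2)), Add(-41, Add(3, -5))) = Mul(Pow(10, Rational(1, 2)), Add(-41, -2)) = Mul(Pow(10, Rational(1, 2)), -43) = Mul(-43, Pow(10, Rational(1, 2)))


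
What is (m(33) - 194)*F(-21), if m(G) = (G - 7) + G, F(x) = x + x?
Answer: 5670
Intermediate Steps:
F(x) = 2*x
m(G) = -7 + 2*G (m(G) = (-7 + G) + G = -7 + 2*G)
(m(33) - 194)*F(-21) = ((-7 + 2*33) - 194)*(2*(-21)) = ((-7 + 66) - 194)*(-42) = (59 - 194)*(-42) = -135*(-42) = 5670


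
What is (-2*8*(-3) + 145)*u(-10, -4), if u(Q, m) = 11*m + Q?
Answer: -10422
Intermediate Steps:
u(Q, m) = Q + 11*m
(-2*8*(-3) + 145)*u(-10, -4) = (-2*8*(-3) + 145)*(-10 + 11*(-4)) = (-16*(-3) + 145)*(-10 - 44) = (48 + 145)*(-54) = 193*(-54) = -10422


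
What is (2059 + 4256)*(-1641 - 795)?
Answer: -15383340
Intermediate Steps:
(2059 + 4256)*(-1641 - 795) = 6315*(-2436) = -15383340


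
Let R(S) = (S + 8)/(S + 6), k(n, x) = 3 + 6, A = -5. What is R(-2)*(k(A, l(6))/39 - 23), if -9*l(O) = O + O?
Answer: -444/13 ≈ -34.154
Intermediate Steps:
l(O) = -2*O/9 (l(O) = -(O + O)/9 = -2*O/9)
k(n, x) = 9
R(S) = (8 + S)/(6 + S)
R(-2)*(k(A, l(6))/39 - 23) = ((8 - 2)/(6 - 2))*(9/39 - 23) = (6/4)*(9*(1/39) - 23) = ((1/4)*6)*(3/13 - 23) = (3/2)*(-296/13) = -444/13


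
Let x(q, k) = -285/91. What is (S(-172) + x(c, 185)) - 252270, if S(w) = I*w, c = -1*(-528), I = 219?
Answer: -26384643/91 ≈ -2.8994e+5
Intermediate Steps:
c = 528
x(q, k) = -285/91 (x(q, k) = -285*1/91 = -285/91)
S(w) = 219*w
(S(-172) + x(c, 185)) - 252270 = (219*(-172) - 285/91) - 252270 = (-37668 - 285/91) - 252270 = -3428073/91 - 252270 = -26384643/91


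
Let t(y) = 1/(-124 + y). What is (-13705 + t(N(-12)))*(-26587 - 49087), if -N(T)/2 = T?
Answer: 51855646337/50 ≈ 1.0371e+9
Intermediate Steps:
N(T) = -2*T
(-13705 + t(N(-12)))*(-26587 - 49087) = (-13705 + 1/(-124 - 2*(-12)))*(-26587 - 49087) = (-13705 + 1/(-124 + 24))*(-75674) = (-13705 + 1/(-100))*(-75674) = (-13705 - 1/100)*(-75674) = -1370501/100*(-75674) = 51855646337/50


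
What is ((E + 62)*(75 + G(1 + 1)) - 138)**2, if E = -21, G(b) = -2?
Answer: 8151025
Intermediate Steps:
((E + 62)*(75 + G(1 + 1)) - 138)**2 = ((-21 + 62)*(75 - 2) - 138)**2 = (41*73 - 138)**2 = (2993 - 138)**2 = 2855**2 = 8151025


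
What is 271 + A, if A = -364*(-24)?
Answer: 9007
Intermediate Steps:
A = 8736
271 + A = 271 + 8736 = 9007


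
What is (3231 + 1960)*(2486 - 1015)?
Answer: 7635961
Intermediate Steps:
(3231 + 1960)*(2486 - 1015) = 5191*1471 = 7635961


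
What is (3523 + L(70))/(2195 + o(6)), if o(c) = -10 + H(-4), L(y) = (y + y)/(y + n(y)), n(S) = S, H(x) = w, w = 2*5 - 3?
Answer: 881/548 ≈ 1.6077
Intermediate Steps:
w = 7 (w = 10 - 3 = 7)
H(x) = 7
L(y) = 1 (L(y) = (y + y)/(y + y) = (2*y)/((2*y)) = (2*y)*(1/(2*y)) = 1)
o(c) = -3 (o(c) = -10 + 7 = -3)
(3523 + L(70))/(2195 + o(6)) = (3523 + 1)/(2195 - 3) = 3524/2192 = 3524*(1/2192) = 881/548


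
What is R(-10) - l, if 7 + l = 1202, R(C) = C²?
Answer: -1095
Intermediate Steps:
l = 1195 (l = -7 + 1202 = 1195)
R(-10) - l = (-10)² - 1*1195 = 100 - 1195 = -1095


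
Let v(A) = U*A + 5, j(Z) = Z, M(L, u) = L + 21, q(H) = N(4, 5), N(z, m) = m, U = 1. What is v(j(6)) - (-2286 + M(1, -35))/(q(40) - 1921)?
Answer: 4703/479 ≈ 9.8184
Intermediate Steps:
q(H) = 5
M(L, u) = 21 + L
v(A) = 5 + A (v(A) = 1*A + 5 = A + 5 = 5 + A)
v(j(6)) - (-2286 + M(1, -35))/(q(40) - 1921) = (5 + 6) - (-2286 + (21 + 1))/(5 - 1921) = 11 - (-2286 + 22)/(-1916) = 11 - (-2264)*(-1)/1916 = 11 - 1*566/479 = 11 - 566/479 = 4703/479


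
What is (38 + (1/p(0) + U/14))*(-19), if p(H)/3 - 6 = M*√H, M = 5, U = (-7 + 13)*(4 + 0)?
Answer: -95209/126 ≈ -755.63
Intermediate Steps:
U = 24 (U = 6*4 = 24)
p(H) = 18 + 15*√H (p(H) = 18 + 3*(5*√H) = 18 + 15*√H)
(38 + (1/p(0) + U/14))*(-19) = (38 + (1/(18 + 15*√0) + 24/14))*(-19) = (38 + (1/(18 + 15*0) + 24*(1/14)))*(-19) = (38 + (1/(18 + 0) + 12/7))*(-19) = (38 + (1/18 + 12/7))*(-19) = (38 + 223/126)*(-19) = (5011/126)*(-19) = -95209/126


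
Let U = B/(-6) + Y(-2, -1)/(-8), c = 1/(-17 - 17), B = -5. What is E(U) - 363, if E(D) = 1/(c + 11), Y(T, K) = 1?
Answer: -135365/373 ≈ -362.91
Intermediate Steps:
c = -1/34 (c = 1/(-34) = -1/34 ≈ -0.029412)
U = 17/24 (U = -5/(-6) + 1/(-8) = -5*(-⅙) + 1*(-⅛) = ⅚ - ⅛ = 17/24 ≈ 0.70833)
E(D) = 34/373 (E(D) = 1/(-1/34 + 11) = 1/(373/34) = 34/373)
E(U) - 363 = 34/373 - 363 = -135365/373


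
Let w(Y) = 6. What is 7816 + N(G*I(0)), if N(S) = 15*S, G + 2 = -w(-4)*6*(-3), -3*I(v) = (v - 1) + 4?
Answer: 6226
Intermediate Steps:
I(v) = -1 - v/3 (I(v) = -((v - 1) + 4)/3 = -((-1 + v) + 4)/3 = -(3 + v)/3 = -1 - v/3)
G = 106 (G = -2 - 6*6*(-3) = -2 - 36*(-3) = -2 - 1*(-108) = -2 + 108 = 106)
7816 + N(G*I(0)) = 7816 + 15*(106*(-1 - 1/3*0)) = 7816 + 15*(106*(-1 + 0)) = 7816 + 15*(106*(-1)) = 7816 + 15*(-106) = 7816 - 1590 = 6226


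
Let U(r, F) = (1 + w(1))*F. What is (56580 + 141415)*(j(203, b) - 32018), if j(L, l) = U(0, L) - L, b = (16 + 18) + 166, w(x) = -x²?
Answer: -6379596895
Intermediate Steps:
U(r, F) = 0 (U(r, F) = (1 - 1*1²)*F = (1 - 1*1)*F = (1 - 1)*F = 0*F = 0)
b = 200 (b = 34 + 166 = 200)
j(L, l) = -L (j(L, l) = 0 - L = -L)
(56580 + 141415)*(j(203, b) - 32018) = (56580 + 141415)*(-1*203 - 32018) = 197995*(-203 - 32018) = 197995*(-32221) = -6379596895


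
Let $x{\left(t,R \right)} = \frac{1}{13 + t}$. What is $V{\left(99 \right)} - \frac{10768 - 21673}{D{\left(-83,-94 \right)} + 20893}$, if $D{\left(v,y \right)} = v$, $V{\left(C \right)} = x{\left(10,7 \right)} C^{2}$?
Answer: $\frac{40841925}{95726} \approx 426.65$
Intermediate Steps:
$V{\left(C \right)} = \frac{C^{2}}{23}$ ($V{\left(C \right)} = \frac{C^{2}}{13 + 10} = \frac{C^{2}}{23}$)
$V{\left(99 \right)} - \frac{10768 - 21673}{D{\left(-83,-94 \right)} + 20893} = \frac{99^{2}}{23} - \frac{10768 - 21673}{-83 + 20893} = \frac{1}{23} \cdot 9801 - - \frac{10905}{20810} = \frac{9801}{23} - \left(-10905\right) \frac{1}{20810} = \frac{9801}{23} - - \frac{2181}{4162} = \frac{9801}{23} + \frac{2181}{4162} = \frac{40841925}{95726}$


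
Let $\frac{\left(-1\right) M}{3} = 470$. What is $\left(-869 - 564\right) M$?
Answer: $2020530$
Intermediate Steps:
$M = -1410$ ($M = \left(-3\right) 470 = -1410$)
$\left(-869 - 564\right) M = \left(-869 - 564\right) \left(-1410\right) = \left(-1433\right) \left(-1410\right) = 2020530$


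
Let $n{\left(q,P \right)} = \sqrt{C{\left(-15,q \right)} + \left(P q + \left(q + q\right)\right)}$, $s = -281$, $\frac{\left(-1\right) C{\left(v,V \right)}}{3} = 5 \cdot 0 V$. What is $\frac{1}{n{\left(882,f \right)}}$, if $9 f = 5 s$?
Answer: $- \frac{i \sqrt{2774}}{19418} \approx - 0.0027124 i$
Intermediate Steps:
$C{\left(v,V \right)} = 0$ ($C{\left(v,V \right)} = - 3 \cdot 5 \cdot 0 V = - 3 \cdot 0 V = \left(-3\right) 0 = 0$)
$f = - \frac{1405}{9}$ ($f = \frac{5 \left(-281\right)}{9} = \frac{1}{9} \left(-1405\right) = - \frac{1405}{9} \approx -156.11$)
$n{\left(q,P \right)} = \sqrt{2 q + P q}$ ($n{\left(q,P \right)} = \sqrt{0 + \left(P q + \left(q + q\right)\right)} = \sqrt{0 + \left(P q + 2 q\right)} = \sqrt{0 + \left(2 q + P q\right)} = \sqrt{2 q + P q}$)
$\frac{1}{n{\left(882,f \right)}} = \frac{1}{\sqrt{882 \left(2 - \frac{1405}{9}\right)}} = \frac{1}{\sqrt{882 \left(- \frac{1387}{9}\right)}} = \frac{1}{\sqrt{-135926}} = \frac{1}{7 i \sqrt{2774}} = - \frac{i \sqrt{2774}}{19418}$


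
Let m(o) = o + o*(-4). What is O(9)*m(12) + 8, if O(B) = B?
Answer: -316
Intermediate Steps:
m(o) = -3*o (m(o) = o - 4*o = -3*o)
O(9)*m(12) + 8 = 9*(-3*12) + 8 = 9*(-36) + 8 = -324 + 8 = -316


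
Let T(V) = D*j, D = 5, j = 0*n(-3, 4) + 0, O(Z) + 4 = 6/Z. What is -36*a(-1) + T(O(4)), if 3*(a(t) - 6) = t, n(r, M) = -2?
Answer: -204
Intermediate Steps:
O(Z) = -4 + 6/Z
a(t) = 6 + t/3
j = 0 (j = 0*(-2) + 0 = 0 + 0 = 0)
T(V) = 0 (T(V) = 5*0 = 0)
-36*a(-1) + T(O(4)) = -36*(6 + (⅓)*(-1)) + 0 = -36*(6 - ⅓) + 0 = -36*17/3 + 0 = -204 + 0 = -204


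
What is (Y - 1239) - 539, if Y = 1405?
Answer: -373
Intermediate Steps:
(Y - 1239) - 539 = (1405 - 1239) - 539 = 166 - 539 = -373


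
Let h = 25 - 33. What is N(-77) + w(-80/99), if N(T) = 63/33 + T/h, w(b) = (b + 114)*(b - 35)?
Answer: -316897795/78408 ≈ -4041.7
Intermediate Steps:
h = -8
w(b) = (-35 + b)*(114 + b) (w(b) = (114 + b)*(-35 + b) = (-35 + b)*(114 + b))
N(T) = 21/11 - T/8 (N(T) = 63/33 + T/(-8) = 63*(1/33) + T*(-⅛) = 21/11 - T/8)
N(-77) + w(-80/99) = (21/11 - ⅛*(-77)) + (-3990 + (-80/99)² + 79*(-80/99)) = (21/11 + 77/8) + (-3990 + (-80*1/99)² + 79*(-80*1/99)) = 1015/88 + (-3990 + (-80/99)² + 79*(-80/99)) = 1015/88 + (-3990 + 6400/9801 - 6320/99) = 1015/88 - 39725270/9801 = -316897795/78408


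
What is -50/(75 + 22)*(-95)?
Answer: 4750/97 ≈ 48.969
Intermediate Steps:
-50/(75 + 22)*(-95) = -50/97*(-95) = 4750/97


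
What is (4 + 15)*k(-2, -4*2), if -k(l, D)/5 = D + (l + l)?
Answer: 1140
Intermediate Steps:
k(l, D) = -10*l - 5*D (k(l, D) = -5*(D + (l + l)) = -5*(D + 2*l) = -10*l - 5*D)
(4 + 15)*k(-2, -4*2) = (4 + 15)*(-10*(-2) - (-20)*2) = 19*(20 - 5*(-8)) = 19*(20 + 40) = 19*60 = 1140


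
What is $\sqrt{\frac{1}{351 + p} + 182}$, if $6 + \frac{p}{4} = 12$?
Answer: $\frac{\sqrt{1023765}}{75} \approx 13.491$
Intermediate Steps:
$p = 24$ ($p = -24 + 4 \cdot 12 = -24 + 48 = 24$)
$\sqrt{\frac{1}{351 + p} + 182} = \sqrt{\frac{1}{351 + 24} + 182} = \sqrt{\frac{1}{375} + 182} = \sqrt{\frac{68251}{375}} = \frac{\sqrt{1023765}}{75}$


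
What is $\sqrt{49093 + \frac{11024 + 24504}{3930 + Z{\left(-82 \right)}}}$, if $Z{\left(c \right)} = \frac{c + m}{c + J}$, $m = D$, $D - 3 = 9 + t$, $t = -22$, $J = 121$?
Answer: $\frac{\sqrt{288026458049497}}{76589} \approx 221.59$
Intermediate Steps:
$D = -10$ ($D = 3 + \left(9 - 22\right) = 3 - 13 = -10$)
$m = -10$
$Z{\left(c \right)} = \frac{-10 + c}{121 + c}$ ($Z{\left(c \right)} = \frac{c - 10}{c + 121} = \frac{-10 + c}{121 + c}$)
$\sqrt{49093 + \frac{11024 + 24504}{3930 + Z{\left(-82 \right)}}} = \sqrt{49093 + \frac{11024 + 24504}{3930 + \frac{-10 - 82}{121 - 82}}} = \sqrt{49093 + \frac{35528}{3930 + \frac{1}{39} \left(-92\right)}} = \sqrt{49093 + \frac{35528}{3930 - \frac{92}{39}}} = \sqrt{49093 + \frac{35528}{\frac{153178}{39}}} = \sqrt{49093 + 35528 \cdot \frac{39}{153178}} = \sqrt{49093 + \frac{692796}{76589}} = \sqrt{\frac{3760676573}{76589}} = \frac{\sqrt{288026458049497}}{76589}$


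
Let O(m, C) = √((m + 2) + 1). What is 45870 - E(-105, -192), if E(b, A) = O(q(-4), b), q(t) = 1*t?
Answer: 45870 - I ≈ 45870.0 - 1.0*I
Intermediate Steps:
q(t) = t
O(m, C) = √(3 + m) (O(m, C) = √((2 + m) + 1) = √(3 + m))
E(b, A) = I (E(b, A) = √(3 - 4) = √(-1) = I)
45870 - E(-105, -192) = 45870 - I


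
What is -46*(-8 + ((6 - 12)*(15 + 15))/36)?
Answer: 598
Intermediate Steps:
-46*(-8 + ((6 - 12)*(15 + 15))/36) = -46*(-8 - 6*30*(1/36)) = -46*(-8 - 180*1/36) = -46*(-8 - 5) = -46*(-13) = 598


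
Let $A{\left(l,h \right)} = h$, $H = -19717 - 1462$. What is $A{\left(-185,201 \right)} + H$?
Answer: $-20978$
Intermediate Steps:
$H = -21179$
$A{\left(-185,201 \right)} + H = 201 - 21179 = -20978$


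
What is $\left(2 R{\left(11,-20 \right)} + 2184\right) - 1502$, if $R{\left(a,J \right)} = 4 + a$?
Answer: $712$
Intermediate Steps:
$\left(2 R{\left(11,-20 \right)} + 2184\right) - 1502 = \left(2 \left(4 + 11\right) + 2184\right) - 1502 = \left(2 \cdot 15 + 2184\right) - 1502 = \left(30 + 2184\right) - 1502 = 2214 - 1502 = 712$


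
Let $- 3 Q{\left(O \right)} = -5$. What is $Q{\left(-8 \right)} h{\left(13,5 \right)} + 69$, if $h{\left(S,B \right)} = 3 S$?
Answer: $134$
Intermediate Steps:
$Q{\left(O \right)} = \frac{5}{3}$ ($Q{\left(O \right)} = \left(- \frac{1}{3}\right) \left(-5\right) = \frac{5}{3}$)
$Q{\left(-8 \right)} h{\left(13,5 \right)} + 69 = \frac{5 \cdot 3 \cdot 13}{3} + 69 = \frac{5}{3} \cdot 39 + 69 = 65 + 69 = 134$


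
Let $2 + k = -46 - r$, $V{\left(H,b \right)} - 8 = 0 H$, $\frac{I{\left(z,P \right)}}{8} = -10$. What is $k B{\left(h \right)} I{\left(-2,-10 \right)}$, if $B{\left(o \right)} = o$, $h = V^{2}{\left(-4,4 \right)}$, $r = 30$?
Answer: $399360$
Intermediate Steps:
$I{\left(z,P \right)} = -80$ ($I{\left(z,P \right)} = 8 \left(-10\right) = -80$)
$V{\left(H,b \right)} = 8$ ($V{\left(H,b \right)} = 8 + 0 H = 8 + 0 = 8$)
$h = 64$ ($h = 8^{2} = 64$)
$k = -78$ ($k = -2 - 76 = -78$)
$k B{\left(h \right)} I{\left(-2,-10 \right)} = \left(-78\right) 64 \left(-80\right) = \left(-4992\right) \left(-80\right) = 399360$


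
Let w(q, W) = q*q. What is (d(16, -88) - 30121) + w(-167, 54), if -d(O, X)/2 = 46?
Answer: -2324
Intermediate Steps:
d(O, X) = -92 (d(O, X) = -2*46 = -92)
w(q, W) = q²
(d(16, -88) - 30121) + w(-167, 54) = (-92 - 30121) + (-167)² = -30213 + 27889 = -2324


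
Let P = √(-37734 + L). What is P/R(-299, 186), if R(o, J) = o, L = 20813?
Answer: -I*√16921/299 ≈ -0.43505*I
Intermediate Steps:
P = I*√16921 (P = √(-37734 + 20813) = √(-16921) = I*√16921 ≈ 130.08*I)
P/R(-299, 186) = (I*√16921)/(-299) = (I*√16921)*(-1/299) = -I*√16921/299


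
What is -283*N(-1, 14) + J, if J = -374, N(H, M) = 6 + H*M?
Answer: 1890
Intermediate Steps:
-283*N(-1, 14) + J = -283*(6 - 1*14) - 374 = -283*(6 - 14) - 374 = -283*(-8) - 374 = 2264 - 374 = 1890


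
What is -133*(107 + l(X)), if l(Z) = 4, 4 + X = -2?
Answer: -14763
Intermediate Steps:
X = -6 (X = -4 - 2 = -6)
-133*(107 + l(X)) = -133*(107 + 4) = -133*111 = -14763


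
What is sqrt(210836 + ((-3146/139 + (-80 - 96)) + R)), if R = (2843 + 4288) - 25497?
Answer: 2*sqrt(928718770)/139 ≈ 438.49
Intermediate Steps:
R = -18366 (R = 7131 - 25497 = -18366)
sqrt(210836 + ((-3146/139 + (-80 - 96)) + R)) = sqrt(210836 + ((-3146/139 + (-80 - 96)) - 18366)) = sqrt(210836 + ((-3146/139 - 176) - 18366)) = sqrt(210836 + (-27610/139 - 18366)) = sqrt(210836 - 2580484/139) = sqrt(26725720/139) = 2*sqrt(928718770)/139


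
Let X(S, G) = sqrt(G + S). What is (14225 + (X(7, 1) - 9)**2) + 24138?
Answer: 38452 - 36*sqrt(2) ≈ 38401.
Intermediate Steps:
(14225 + (X(7, 1) - 9)**2) + 24138 = (14225 + (sqrt(1 + 7) - 9)**2) + 24138 = (14225 + (sqrt(8) - 9)**2) + 24138 = (14225 + (2*sqrt(2) - 9)**2) + 24138 = (14225 + (-9 + 2*sqrt(2))**2) + 24138 = 38363 + (-9 + 2*sqrt(2))**2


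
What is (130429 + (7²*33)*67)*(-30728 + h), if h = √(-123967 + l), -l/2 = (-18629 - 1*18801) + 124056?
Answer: -7336863104 + 238768*I*√297219 ≈ -7.3369e+9 + 1.3017e+8*I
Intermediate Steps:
l = -173252 (l = -2*((-18629 - 1*18801) + 124056) = -2*((-18629 - 18801) + 124056) = -2*(-37430 + 124056) = -2*86626 = -173252)
h = I*√297219 (h = √(-123967 - 173252) = √(-297219) = I*√297219 ≈ 545.18*I)
(130429 + (7²*33)*67)*(-30728 + h) = (130429 + (7²*33)*67)*(-30728 + I*√297219) = (130429 + (49*33)*67)*(-30728 + I*√297219) = (130429 + 1617*67)*(-30728 + I*√297219) = (130429 + 108339)*(-30728 + I*√297219) = 238768*(-30728 + I*√297219) = -7336863104 + 238768*I*√297219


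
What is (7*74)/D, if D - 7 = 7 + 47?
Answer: 518/61 ≈ 8.4918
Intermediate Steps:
D = 61 (D = 7 + (7 + 47) = 7 + 54 = 61)
(7*74)/D = (7*74)/61 = 518*(1/61) = 518/61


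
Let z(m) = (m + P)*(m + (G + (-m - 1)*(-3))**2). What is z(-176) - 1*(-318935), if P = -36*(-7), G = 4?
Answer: 20935075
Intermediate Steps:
P = 252
z(m) = (252 + m)*(m + (7 + 3*m)**2) (z(m) = (m + 252)*(m + (4 + (-m - 1)*(-3))**2) = (252 + m)*(m + (4 + (-1 - m)*(-3))**2) = (252 + m)*(m + (4 + (3 + 3*m))**2) = (252 + m)*(m + (7 + 3*m)**2))
z(-176) - 1*(-318935) = (12348 + 9*(-176)**3 + 2311*(-176)**2 + 10885*(-176)) - 1*(-318935) = (12348 + 9*(-5451776) + 2311*30976 - 1915760) + 318935 = (12348 - 49065984 + 71585536 - 1915760) + 318935 = 20616140 + 318935 = 20935075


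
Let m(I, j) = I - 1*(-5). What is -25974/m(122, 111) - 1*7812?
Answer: -1018098/127 ≈ -8016.5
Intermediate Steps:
m(I, j) = 5 + I (m(I, j) = I + 5 = 5 + I)
-25974/m(122, 111) - 1*7812 = -25974/(5 + 122) - 1*7812 = -25974/127 - 7812 = -1018098/127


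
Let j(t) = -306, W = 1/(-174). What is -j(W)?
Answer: 306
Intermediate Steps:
W = -1/174 ≈ -0.0057471
-j(W) = -1*(-306) = 306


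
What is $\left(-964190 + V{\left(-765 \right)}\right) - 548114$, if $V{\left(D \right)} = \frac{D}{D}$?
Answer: $-1512303$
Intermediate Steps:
$V{\left(D \right)} = 1$
$\left(-964190 + V{\left(-765 \right)}\right) - 548114 = \left(-964190 + 1\right) - 548114 = -964189 - 548114 = -1512303$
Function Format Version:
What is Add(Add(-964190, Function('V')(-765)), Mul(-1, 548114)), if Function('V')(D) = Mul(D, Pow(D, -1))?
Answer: -1512303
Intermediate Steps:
Function('V')(D) = 1
Add(Add(-964190, Function('V')(-765)), Mul(-1, 548114)) = Add(Add(-964190, 1), Mul(-1, 548114)) = Add(-964189, -548114) = -1512303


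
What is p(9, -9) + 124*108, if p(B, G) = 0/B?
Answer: 13392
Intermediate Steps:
p(B, G) = 0
p(9, -9) + 124*108 = 0 + 124*108 = 0 + 13392 = 13392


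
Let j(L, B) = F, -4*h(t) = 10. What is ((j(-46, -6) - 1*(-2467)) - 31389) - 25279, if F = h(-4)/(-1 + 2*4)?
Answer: -758819/14 ≈ -54201.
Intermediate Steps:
h(t) = -5/2 (h(t) = -¼*10 = -5/2)
F = -5/14 (F = -5/(2*(-1 + 2*4)) = -5/(2*(-1 + 8)) = -5/2/7 = -5/2*⅐ = -5/14 ≈ -0.35714)
j(L, B) = -5/14
((j(-46, -6) - 1*(-2467)) - 31389) - 25279 = ((-5/14 - 1*(-2467)) - 31389) - 25279 = ((-5/14 + 2467) - 31389) - 25279 = (34533/14 - 31389) - 25279 = -404913/14 - 25279 = -758819/14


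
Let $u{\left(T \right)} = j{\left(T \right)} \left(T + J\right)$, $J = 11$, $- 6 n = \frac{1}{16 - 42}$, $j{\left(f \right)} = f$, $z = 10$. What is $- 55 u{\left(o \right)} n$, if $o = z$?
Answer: $- \frac{1925}{26} \approx -74.038$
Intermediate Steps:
$n = \frac{1}{156}$ ($n = - \frac{1}{6 \left(16 - 42\right)} = - \frac{1}{6 \left(-26\right)} = \left(- \frac{1}{6}\right) \left(- \frac{1}{26}\right) = \frac{1}{156} \approx 0.0064103$)
$o = 10$
$u{\left(T \right)} = T \left(11 + T\right)$ ($u{\left(T \right)} = T \left(T + 11\right) = T \left(11 + T\right)$)
$- 55 u{\left(o \right)} n = - 55 \cdot 10 \left(11 + 10\right) \frac{1}{156} = - 55 \cdot 10 \cdot 21 \cdot \frac{1}{156} = \left(-55\right) 210 \cdot \frac{1}{156} = \left(-11550\right) \frac{1}{156} = - \frac{1925}{26}$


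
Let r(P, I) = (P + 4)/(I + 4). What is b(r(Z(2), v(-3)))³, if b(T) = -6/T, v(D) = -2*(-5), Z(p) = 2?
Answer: -2744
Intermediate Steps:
v(D) = 10
r(P, I) = (4 + P)/(4 + I)
b(r(Z(2), v(-3)))³ = (-6*(4 + 10)/(4 + 2))³ = (-6/(6/14))³ = (-6/((1/14)*6))³ = (-6/3/7)³ = (-6*7/3)³ = (-14)³ = -2744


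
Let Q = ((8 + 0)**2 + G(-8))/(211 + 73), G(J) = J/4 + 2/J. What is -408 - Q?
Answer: -463735/1136 ≈ -408.22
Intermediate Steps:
G(J) = 2/J + J/4 (G(J) = J*(1/4) + 2/J = J/4 + 2/J = 2/J + J/4)
Q = 247/1136 (Q = ((8 + 0)**2 + (2/(-8) + (1/4)*(-8)))/(211 + 73) = (8**2 + (2*(-1/8) - 2))/284 = (64 + (-1/4 - 2))*(1/284) = (64 - 9/4)*(1/284) = (247/4)*(1/284) = 247/1136 ≈ 0.21743)
-408 - Q = -408 - 1*247/1136 = -408 - 247/1136 = -463735/1136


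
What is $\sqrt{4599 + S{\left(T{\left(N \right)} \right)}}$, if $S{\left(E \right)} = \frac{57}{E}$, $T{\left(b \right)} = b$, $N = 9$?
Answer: $\frac{2 \sqrt{10362}}{3} \approx 67.863$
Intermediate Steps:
$\sqrt{4599 + S{\left(T{\left(N \right)} \right)}} = \sqrt{4599 + \frac{57}{9}} = \sqrt{4599 + 57 \cdot \frac{1}{9}} = \sqrt{4599 + \frac{19}{3}} = \sqrt{\frac{13816}{3}} = \frac{2 \sqrt{10362}}{3}$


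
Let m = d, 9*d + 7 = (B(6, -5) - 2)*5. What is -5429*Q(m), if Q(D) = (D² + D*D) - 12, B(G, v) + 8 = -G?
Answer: -8545246/9 ≈ -9.4947e+5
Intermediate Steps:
B(G, v) = -8 - G
d = -29/3 (d = -7/9 + (((-8 - 1*6) - 2)*5)/9 = -7/9 + (((-8 - 6) - 2)*5)/9 = -7/9 + ((-14 - 2)*5)/9 = -7/9 + (-16*5)/9 = -7/9 + (⅑)*(-80) = -7/9 - 80/9 = -29/3 ≈ -9.6667)
m = -29/3 ≈ -9.6667
Q(D) = -12 + 2*D² (Q(D) = (D² + D²) - 12 = 2*D² - 12 = -12 + 2*D²)
-5429*Q(m) = -5429*(-12 + 2*(-29/3)²) = -5429*(-12 + 2*(841/9)) = -5429*(-12 + 1682/9) = -5429*1574/9 = -8545246/9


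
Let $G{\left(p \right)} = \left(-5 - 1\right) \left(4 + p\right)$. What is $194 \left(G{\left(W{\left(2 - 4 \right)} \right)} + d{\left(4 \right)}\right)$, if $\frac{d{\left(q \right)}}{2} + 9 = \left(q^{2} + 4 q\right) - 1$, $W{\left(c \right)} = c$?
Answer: $6208$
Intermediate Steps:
$d{\left(q \right)} = -20 + 2 q^{2} + 8 q$ ($d{\left(q \right)} = -18 + 2 \left(\left(q^{2} + 4 q\right) - 1\right) = -18 + 2 \left(-1 + q^{2} + 4 q\right) = -18 + \left(-2 + 2 q^{2} + 8 q\right) = -20 + 2 q^{2} + 8 q$)
$G{\left(p \right)} = -24 - 6 p$ ($G{\left(p \right)} = - 6 \left(4 + p\right) = -24 - 6 p$)
$194 \left(G{\left(W{\left(2 - 4 \right)} \right)} + d{\left(4 \right)}\right) = 194 \left(\left(-24 - 6 \left(2 - 4\right)\right) + \left(-20 + 2 \cdot 4^{2} + 8 \cdot 4\right)\right) = 194 \left(\left(-24 - -12\right) + \left(-20 + 2 \cdot 16 + 32\right)\right) = 194 \left(\left(-24 + 12\right) + \left(-20 + 32 + 32\right)\right) = 194 \left(-12 + 44\right) = 194 \cdot 32 = 6208$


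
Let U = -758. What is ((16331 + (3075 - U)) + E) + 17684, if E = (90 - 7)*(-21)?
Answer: 36105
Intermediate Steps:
E = -1743 (E = 83*(-21) = -1743)
((16331 + (3075 - U)) + E) + 17684 = ((16331 + (3075 - 1*(-758))) - 1743) + 17684 = ((16331 + (3075 + 758)) - 1743) + 17684 = ((16331 + 3833) - 1743) + 17684 = (20164 - 1743) + 17684 = 18421 + 17684 = 36105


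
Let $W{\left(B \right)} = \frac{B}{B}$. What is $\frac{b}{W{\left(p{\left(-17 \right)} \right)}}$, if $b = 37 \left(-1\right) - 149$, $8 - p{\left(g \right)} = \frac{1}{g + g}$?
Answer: $-186$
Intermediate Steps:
$p{\left(g \right)} = 8 - \frac{1}{2 g}$ ($p{\left(g \right)} = 8 - \frac{1}{g + g} = 8 - \frac{1}{2 g}$)
$W{\left(B \right)} = 1$
$b = -186$ ($b = -37 - 149 = -186$)
$\frac{b}{W{\left(p{\left(-17 \right)} \right)}} = - \frac{186}{1} = \left(-186\right) 1 = -186$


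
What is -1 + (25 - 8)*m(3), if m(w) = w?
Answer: 50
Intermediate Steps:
-1 + (25 - 8)*m(3) = -1 + (25 - 8)*3 = -1 + 17*3 = -1 + 51 = 50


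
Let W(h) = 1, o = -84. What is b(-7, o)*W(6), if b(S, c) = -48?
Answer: -48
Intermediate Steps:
b(-7, o)*W(6) = -48*1 = -48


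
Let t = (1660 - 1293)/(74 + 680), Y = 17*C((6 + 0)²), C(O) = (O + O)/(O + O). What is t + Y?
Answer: 13185/754 ≈ 17.487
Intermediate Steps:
C(O) = 1 (C(O) = (2*O)/((2*O)) = (2*O)*(1/(2*O)) = 1)
Y = 17 (Y = 17*1 = 17)
t = 367/754 ≈ 0.48674
t + Y = 367/754 + 17 = 13185/754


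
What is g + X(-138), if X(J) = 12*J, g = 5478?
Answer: 3822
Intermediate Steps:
g + X(-138) = 5478 + 12*(-138) = 5478 - 1656 = 3822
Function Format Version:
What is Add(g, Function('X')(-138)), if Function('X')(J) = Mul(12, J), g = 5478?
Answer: 3822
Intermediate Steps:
Add(g, Function('X')(-138)) = Add(5478, Mul(12, -138)) = Add(5478, -1656) = 3822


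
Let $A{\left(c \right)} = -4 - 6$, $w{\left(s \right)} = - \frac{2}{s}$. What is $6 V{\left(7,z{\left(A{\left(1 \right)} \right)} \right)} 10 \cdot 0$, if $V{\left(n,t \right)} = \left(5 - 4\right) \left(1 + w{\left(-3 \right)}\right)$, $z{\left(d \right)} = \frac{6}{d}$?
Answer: $0$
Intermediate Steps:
$A{\left(c \right)} = -10$ ($A{\left(c \right)} = -4 - 6 = -10$)
$V{\left(n,t \right)} = \frac{5}{3}$ ($V{\left(n,t \right)} = \left(5 - 4\right) \left(1 - \frac{2}{-3}\right) = 1 \left(1 - - \frac{2}{3}\right) = 1 \left(1 + \frac{2}{3}\right) = 1 \cdot \frac{5}{3} = \frac{5}{3}$)
$6 V{\left(7,z{\left(A{\left(1 \right)} \right)} \right)} 10 \cdot 0 = 6 \cdot \frac{5}{3} \cdot 10 \cdot 0 = 10 \cdot 0 = 0$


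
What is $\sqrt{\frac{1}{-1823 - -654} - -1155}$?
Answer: $\frac{\sqrt{1578376786}}{1169} \approx 33.985$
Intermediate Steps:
$\sqrt{\frac{1}{-1823 - -654} - -1155} = \sqrt{\frac{1}{-1823 + \left(-152 + 806\right)} + 1155} = \sqrt{\frac{1}{-1823 + 654} + 1155} = \sqrt{\frac{1}{-1169} + 1155} = \sqrt{- \frac{1}{1169} + 1155} = \sqrt{\frac{1350194}{1169}} = \frac{\sqrt{1578376786}}{1169}$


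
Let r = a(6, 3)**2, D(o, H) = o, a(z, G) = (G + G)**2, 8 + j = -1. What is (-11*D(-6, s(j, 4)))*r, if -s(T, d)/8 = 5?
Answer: 85536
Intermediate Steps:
j = -9 (j = -8 - 1 = -9)
s(T, d) = -40 (s(T, d) = -8*5 = -40)
a(z, G) = 4*G**2 (a(z, G) = (2*G)**2 = 4*G**2)
r = 1296 (r = (4*3**2)**2 = (4*9)**2 = 36**2 = 1296)
(-11*D(-6, s(j, 4)))*r = -11*(-6)*1296 = 66*1296 = 85536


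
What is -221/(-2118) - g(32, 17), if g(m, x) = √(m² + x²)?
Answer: 221/2118 - √1313 ≈ -36.131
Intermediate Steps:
-221/(-2118) - g(32, 17) = -221/(-2118) - √(32² + 17²) = -221*(-1/2118) - √(1024 + 289) = 221/2118 - √1313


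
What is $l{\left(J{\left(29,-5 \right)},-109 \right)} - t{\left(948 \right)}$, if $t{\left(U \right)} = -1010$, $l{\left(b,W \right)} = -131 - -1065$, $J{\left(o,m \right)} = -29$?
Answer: $1944$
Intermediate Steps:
$l{\left(b,W \right)} = 934$ ($l{\left(b,W \right)} = -131 + 1065 = 934$)
$l{\left(J{\left(29,-5 \right)},-109 \right)} - t{\left(948 \right)} = 934 - -1010 = 934 + 1010 = 1944$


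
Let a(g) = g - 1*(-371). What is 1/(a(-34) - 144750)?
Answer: -1/144413 ≈ -6.9246e-6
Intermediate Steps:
a(g) = 371 + g (a(g) = g + 371 = 371 + g)
1/(a(-34) - 144750) = 1/((371 - 34) - 144750) = 1/(337 - 144750) = 1/(-144413) = -1/144413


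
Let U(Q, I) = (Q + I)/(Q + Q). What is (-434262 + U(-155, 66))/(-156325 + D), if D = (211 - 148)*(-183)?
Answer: 134621131/52034740 ≈ 2.5871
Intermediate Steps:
D = -11529 (D = 63*(-183) = -11529)
U(Q, I) = (I + Q)/(2*Q) (U(Q, I) = (I + Q)/((2*Q)) = (I + Q)*(1/(2*Q)) = (I + Q)/(2*Q))
(-434262 + U(-155, 66))/(-156325 + D) = (-434262 + (1/2)*(66 - 155)/(-155))/(-156325 - 11529) = (-434262 + (1/2)*(-1/155)*(-89))/(-167854) = (-434262 + 89/310)*(-1/167854) = -134621131/310*(-1/167854) = 134621131/52034740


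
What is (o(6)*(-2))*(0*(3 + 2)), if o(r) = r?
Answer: 0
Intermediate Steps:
(o(6)*(-2))*(0*(3 + 2)) = (6*(-2))*(0*(3 + 2)) = -0*5 = -12*0 = 0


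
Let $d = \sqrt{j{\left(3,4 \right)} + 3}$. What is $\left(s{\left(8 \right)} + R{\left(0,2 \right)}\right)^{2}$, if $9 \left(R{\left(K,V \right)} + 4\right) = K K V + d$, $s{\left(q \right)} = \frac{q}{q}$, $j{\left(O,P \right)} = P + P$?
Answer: $\frac{\left(27 - \sqrt{11}\right)^{2}}{81} \approx 6.9247$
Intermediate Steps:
$j{\left(O,P \right)} = 2 P$
$d = \sqrt{11}$ ($d = \sqrt{2 \cdot 4 + 3} = \sqrt{8 + 3} = \sqrt{11} \approx 3.3166$)
$s{\left(q \right)} = 1$
$R{\left(K,V \right)} = -4 + \frac{\sqrt{11}}{9} + \frac{V K^{2}}{9}$ ($R{\left(K,V \right)} = -4 + \frac{K K V + \sqrt{11}}{9} = -4 + \frac{K^{2} V + \sqrt{11}}{9} = -4 + \frac{V K^{2} + \sqrt{11}}{9} = -4 + \frac{\sqrt{11} + V K^{2}}{9} = -4 + \left(\frac{\sqrt{11}}{9} + \frac{V K^{2}}{9}\right) = -4 + \frac{\sqrt{11}}{9} + \frac{V K^{2}}{9}$)
$\left(s{\left(8 \right)} + R{\left(0,2 \right)}\right)^{2} = \left(1 + \left(-4 + \frac{\sqrt{11}}{9} + \frac{1}{9} \cdot 2 \cdot 0^{2}\right)\right)^{2} = \left(1 + \left(-4 + \frac{\sqrt{11}}{9} + \frac{1}{9} \cdot 2 \cdot 0\right)\right)^{2} = \left(1 + \left(-4 + \frac{\sqrt{11}}{9} + 0\right)\right)^{2} = \left(1 - \left(4 - \frac{\sqrt{11}}{9}\right)\right)^{2} = \left(-3 + \frac{\sqrt{11}}{9}\right)^{2}$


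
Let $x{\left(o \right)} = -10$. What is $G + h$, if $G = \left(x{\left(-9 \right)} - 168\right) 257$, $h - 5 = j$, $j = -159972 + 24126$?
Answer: $-181587$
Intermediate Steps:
$j = -135846$
$h = -135841$ ($h = 5 - 135846 = -135841$)
$G = -45746$ ($G = \left(-10 - 168\right) 257 = \left(-178\right) 257 = -45746$)
$G + h = -45746 - 135841 = -181587$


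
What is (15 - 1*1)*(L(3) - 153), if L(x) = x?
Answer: -2100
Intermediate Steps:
(15 - 1*1)*(L(3) - 153) = (15 - 1*1)*(3 - 153) = (15 - 1)*(-150) = 14*(-150) = -2100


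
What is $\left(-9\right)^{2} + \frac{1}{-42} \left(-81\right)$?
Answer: $\frac{1161}{14} \approx 82.929$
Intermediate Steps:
$\left(-9\right)^{2} + \frac{1}{-42} \left(-81\right) = 81 - - \frac{27}{14} = 81 + \frac{27}{14} = \frac{1161}{14}$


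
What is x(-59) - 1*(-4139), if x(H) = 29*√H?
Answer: 4139 + 29*I*√59 ≈ 4139.0 + 222.75*I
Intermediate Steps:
x(-59) - 1*(-4139) = 29*√(-59) - 1*(-4139) = 29*(I*√59) + 4139 = 29*I*√59 + 4139 = 4139 + 29*I*√59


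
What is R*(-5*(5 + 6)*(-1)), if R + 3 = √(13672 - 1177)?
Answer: -165 + 385*√255 ≈ 5983.0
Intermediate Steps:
R = -3 + 7*√255 (R = -3 + √(13672 - 1177) = -3 + √12495 = -3 + 7*√255 ≈ 108.78)
R*(-5*(5 + 6)*(-1)) = (-3 + 7*√255)*(-5*(5 + 6)*(-1)) = (-3 + 7*√255)*(-5*11*(-1)) = (-3 + 7*√255)*(-55*(-1)) = (-3 + 7*√255)*55 = -165 + 385*√255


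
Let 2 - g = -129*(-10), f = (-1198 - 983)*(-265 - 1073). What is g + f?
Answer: 2916890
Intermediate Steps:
f = 2918178 (f = -2181*(-1338) = 2918178)
g = -1288 (g = 2 - (-129)*(-10) = 2 - 1*1290 = 2 - 1290 = -1288)
g + f = -1288 + 2918178 = 2916890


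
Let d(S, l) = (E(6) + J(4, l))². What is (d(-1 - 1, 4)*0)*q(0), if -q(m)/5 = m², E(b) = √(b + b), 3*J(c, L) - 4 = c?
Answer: 0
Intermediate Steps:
J(c, L) = 4/3 + c/3
E(b) = √2*√b (E(b) = √(2*b) = √2*√b)
q(m) = -5*m²
d(S, l) = (8/3 + 2*√3)² (d(S, l) = (√2*√6 + (4/3 + (⅓)*4))² = (2*√3 + (4/3 + 4/3))² = (2*√3 + 8/3)² = (8/3 + 2*√3)²)
(d(-1 - 1, 4)*0)*q(0) = ((172/9 + 32*√3/3)*0)*(-5*0²) = 0*(-5*0) = 0*0 = 0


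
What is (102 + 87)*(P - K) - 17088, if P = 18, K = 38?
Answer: -20868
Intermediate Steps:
(102 + 87)*(P - K) - 17088 = (102 + 87)*(18 - 1*38) - 17088 = 189*(18 - 38) - 17088 = 189*(-20) - 17088 = -3780 - 17088 = -20868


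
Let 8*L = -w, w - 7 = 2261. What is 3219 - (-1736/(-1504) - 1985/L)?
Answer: 342263125/106596 ≈ 3210.8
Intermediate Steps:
w = 2268 (w = 7 + 2261 = 2268)
L = -567/2 (L = (-1*2268)/8 = (1/8)*(-2268) = -567/2 ≈ -283.50)
3219 - (-1736/(-1504) - 1985/L) = 3219 - (-1736/(-1504) - 1985/(-567/2)) = 3219 - (-1736*(-1/1504) - 1985*(-2/567)) = 3219 - (217/188 + 3970/567) = 3219 - 1*869399/106596 = 3219 - 869399/106596 = 342263125/106596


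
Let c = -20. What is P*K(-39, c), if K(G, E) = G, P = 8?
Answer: -312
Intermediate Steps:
P*K(-39, c) = 8*(-39) = -312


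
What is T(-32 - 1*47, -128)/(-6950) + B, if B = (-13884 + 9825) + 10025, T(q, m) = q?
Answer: 41463779/6950 ≈ 5966.0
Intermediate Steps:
B = 5966 (B = -4059 + 10025 = 5966)
T(-32 - 1*47, -128)/(-6950) + B = (-32 - 1*47)/(-6950) + 5966 = (-32 - 47)*(-1/6950) + 5966 = -79*(-1/6950) + 5966 = 79/6950 + 5966 = 41463779/6950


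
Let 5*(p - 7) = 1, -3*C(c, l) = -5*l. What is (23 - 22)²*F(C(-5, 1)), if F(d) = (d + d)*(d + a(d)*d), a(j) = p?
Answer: 410/9 ≈ 45.556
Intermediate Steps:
C(c, l) = 5*l/3 (C(c, l) = -(-5)*l/3 = 5*l/3)
p = 36/5 (p = 7 + (⅕)*1 = 7 + ⅕ = 36/5 ≈ 7.2000)
a(j) = 36/5
F(d) = 82*d²/5 (F(d) = (d + d)*(d + 36*d/5) = (2*d)*(41*d/5) = 82*d²/5)
(23 - 22)²*F(C(-5, 1)) = (23 - 22)²*(82*((5/3)*1)²/5) = 1²*(82*(5/3)²/5) = 1*((82/5)*(25/9)) = 1*(410/9) = 410/9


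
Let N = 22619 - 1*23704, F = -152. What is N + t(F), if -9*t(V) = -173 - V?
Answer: -3248/3 ≈ -1082.7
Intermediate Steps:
t(V) = 173/9 + V/9 (t(V) = -(-173 - V)/9 = 173/9 + V/9)
N = -1085 (N = 22619 - 23704 = -1085)
N + t(F) = -1085 + (173/9 + (⅑)*(-152)) = -1085 + (173/9 - 152/9) = -1085 + 7/3 = -3248/3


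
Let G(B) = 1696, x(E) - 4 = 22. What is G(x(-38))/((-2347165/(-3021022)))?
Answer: 5123653312/2347165 ≈ 2182.9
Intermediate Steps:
x(E) = 26 (x(E) = 4 + 22 = 26)
G(x(-38))/((-2347165/(-3021022))) = 1696/((-2347165/(-3021022))) = 1696/((-2347165*(-1/3021022))) = 1696/(2347165/3021022) = 1696*(3021022/2347165) = 5123653312/2347165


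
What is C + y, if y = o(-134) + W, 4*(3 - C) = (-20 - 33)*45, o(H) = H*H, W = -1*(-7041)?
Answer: 102385/4 ≈ 25596.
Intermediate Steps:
W = 7041
o(H) = H**2
C = 2397/4 (C = 3 - (-20 - 33)*45/4 = 3 - (-53)*45/4 = 3 - 1/4*(-2385) = 3 + 2385/4 = 2397/4 ≈ 599.25)
y = 24997 (y = (-134)**2 + 7041 = 17956 + 7041 = 24997)
C + y = 2397/4 + 24997 = 102385/4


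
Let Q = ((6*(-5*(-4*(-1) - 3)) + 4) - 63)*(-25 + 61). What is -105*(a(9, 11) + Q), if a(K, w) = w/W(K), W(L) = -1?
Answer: 337575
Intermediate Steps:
Q = -3204 (Q = ((6*(-5*(4 - 3)) + 4) - 63)*36 = ((6*(-5*1) + 4) - 63)*36 = ((6*(-5) + 4) - 63)*36 = ((-30 + 4) - 63)*36 = (-26 - 63)*36 = -89*36 = -3204)
a(K, w) = -w (a(K, w) = w/(-1) = w*(-1) = -w)
-105*(a(9, 11) + Q) = -105*(-1*11 - 3204) = -105*(-11 - 3204) = -105*(-3215) = 337575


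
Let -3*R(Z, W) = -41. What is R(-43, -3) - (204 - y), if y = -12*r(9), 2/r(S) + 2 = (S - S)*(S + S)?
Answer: -535/3 ≈ -178.33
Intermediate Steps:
R(Z, W) = 41/3 (R(Z, W) = -⅓*(-41) = 41/3)
r(S) = -1 (r(S) = 2/(-2 + (S - S)*(S + S)) = 2/(-2 + 0*(2*S)) = 2/(-2 + 0) = 2/(-2) = 2*(-½) = -1)
y = 12 (y = -12*(-1) = 12)
R(-43, -3) - (204 - y) = 41/3 - (204 - 1*12) = 41/3 - (204 - 12) = 41/3 - 1*192 = 41/3 - 192 = -535/3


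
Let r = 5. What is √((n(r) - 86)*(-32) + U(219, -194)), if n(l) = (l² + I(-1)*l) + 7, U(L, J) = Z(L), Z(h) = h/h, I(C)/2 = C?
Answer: √2049 ≈ 45.266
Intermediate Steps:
I(C) = 2*C
Z(h) = 1
U(L, J) = 1
n(l) = 7 + l² - 2*l (n(l) = (l² + (2*(-1))*l) + 7 = (l² - 2*l) + 7 = 7 + l² - 2*l)
√((n(r) - 86)*(-32) + U(219, -194)) = √(((7 + 5² - 2*5) - 86)*(-32) + 1) = √(((7 + 25 - 10) - 86)*(-32) + 1) = √((22 - 86)*(-32) + 1) = √(-64*(-32) + 1) = √(2048 + 1) = √2049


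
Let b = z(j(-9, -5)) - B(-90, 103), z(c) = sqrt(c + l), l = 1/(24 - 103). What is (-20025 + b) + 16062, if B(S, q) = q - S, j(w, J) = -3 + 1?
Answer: -4156 + I*sqrt(12561)/79 ≈ -4156.0 + 1.4187*I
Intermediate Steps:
l = -1/79 (l = 1/(-79) = -1/79 ≈ -0.012658)
j(w, J) = -2
z(c) = sqrt(-1/79 + c) (z(c) = sqrt(c - 1/79) = sqrt(-1/79 + c))
b = -193 + I*sqrt(12561)/79 (b = sqrt(-79 + 6241*(-2))/79 - (103 - 1*(-90)) = sqrt(-79 - 12482)/79 - (103 + 90) = sqrt(-12561)/79 - 1*193 = (I*sqrt(12561))/79 - 193 = I*sqrt(12561)/79 - 193 = -193 + I*sqrt(12561)/79 ≈ -193.0 + 1.4187*I)
(-20025 + b) + 16062 = (-20025 + (-193 + I*sqrt(12561)/79)) + 16062 = (-20218 + I*sqrt(12561)/79) + 16062 = -4156 + I*sqrt(12561)/79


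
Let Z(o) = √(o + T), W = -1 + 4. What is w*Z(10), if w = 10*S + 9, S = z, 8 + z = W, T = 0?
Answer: -41*√10 ≈ -129.65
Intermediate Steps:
W = 3
z = -5 (z = -8 + 3 = -5)
Z(o) = √o (Z(o) = √(o + 0) = √o)
S = -5
w = -41 (w = 10*(-5) + 9 = -50 + 9 = -41)
w*Z(10) = -41*√10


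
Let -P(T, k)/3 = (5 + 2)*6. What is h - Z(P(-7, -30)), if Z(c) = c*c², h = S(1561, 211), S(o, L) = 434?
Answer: 2000810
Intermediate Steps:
P(T, k) = -126 (P(T, k) = -3*(5 + 2)*6 = -21*6 = -3*42 = -126)
h = 434
Z(c) = c³
h - Z(P(-7, -30)) = 434 - 1*(-126)³ = 434 - 1*(-2000376) = 434 + 2000376 = 2000810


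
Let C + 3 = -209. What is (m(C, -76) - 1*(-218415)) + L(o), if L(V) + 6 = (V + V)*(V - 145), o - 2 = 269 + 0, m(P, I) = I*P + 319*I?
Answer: 278569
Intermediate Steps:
C = -212 (C = -3 - 209 = -212)
m(P, I) = 319*I + I*P
o = 271 (o = 2 + (269 + 0) = 2 + 269 = 271)
L(V) = -6 + 2*V*(-145 + V) (L(V) = -6 + (V + V)*(V - 145) = -6 + (2*V)*(-145 + V) = -6 + 2*V*(-145 + V))
(m(C, -76) - 1*(-218415)) + L(o) = (-76*(319 - 212) - 1*(-218415)) + (-6 - 290*271 + 2*271²) = (-76*107 + 218415) + (-6 - 78590 + 2*73441) = (-8132 + 218415) + (-6 - 78590 + 146882) = 210283 + 68286 = 278569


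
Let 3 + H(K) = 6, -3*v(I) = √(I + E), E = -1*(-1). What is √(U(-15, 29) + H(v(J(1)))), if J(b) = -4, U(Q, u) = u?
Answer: 4*√2 ≈ 5.6569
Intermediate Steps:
E = 1
v(I) = -√(1 + I)/3 (v(I) = -√(I + 1)/3 = -√(1 + I)/3)
H(K) = 3 (H(K) = -3 + 6 = 3)
√(U(-15, 29) + H(v(J(1)))) = √(29 + 3) = √32 = 4*√2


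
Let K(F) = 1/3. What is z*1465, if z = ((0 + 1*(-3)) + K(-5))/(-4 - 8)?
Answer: 2930/9 ≈ 325.56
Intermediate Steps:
K(F) = ⅓
z = 2/9 (z = ((0 + 1*(-3)) + ⅓)/(-4 - 8) = ((0 - 3) + ⅓)/(-12) = (-3 + ⅓)*(-1/12) = -8/3*(-1/12) = 2/9 ≈ 0.22222)
z*1465 = (2/9)*1465 = 2930/9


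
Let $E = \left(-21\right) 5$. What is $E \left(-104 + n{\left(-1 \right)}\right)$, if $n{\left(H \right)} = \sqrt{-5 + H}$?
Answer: $10920 - 105 i \sqrt{6} \approx 10920.0 - 257.2 i$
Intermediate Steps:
$E = -105$
$E \left(-104 + n{\left(-1 \right)}\right) = - 105 \left(-104 + \sqrt{-5 - 1}\right) = - 105 \left(-104 + \sqrt{-6}\right) = - 105 \left(-104 + i \sqrt{6}\right) = 10920 - 105 i \sqrt{6}$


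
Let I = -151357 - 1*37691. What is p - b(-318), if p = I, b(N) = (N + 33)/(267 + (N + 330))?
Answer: -17581369/93 ≈ -1.8905e+5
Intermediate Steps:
b(N) = (33 + N)/(597 + N) (b(N) = (33 + N)/(267 + (330 + N)) = (33 + N)/(597 + N))
I = -189048 (I = -151357 - 37691 = -189048)
p = -189048
p - b(-318) = -189048 - (33 - 318)/(597 - 318) = -189048 - (-285)/279 = -189048 - 1*(-95/93) = -189048 + 95/93 = -17581369/93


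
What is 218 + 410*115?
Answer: 47368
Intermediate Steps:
218 + 410*115 = 218 + 47150 = 47368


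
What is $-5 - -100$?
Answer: $95$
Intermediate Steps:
$-5 - -100 = -5 + 100 = 95$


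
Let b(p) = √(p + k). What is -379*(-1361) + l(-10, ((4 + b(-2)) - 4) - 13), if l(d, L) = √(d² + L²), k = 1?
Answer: 515819 + √(268 - 26*I) ≈ 5.1584e+5 - 0.79317*I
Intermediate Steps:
b(p) = √(1 + p) (b(p) = √(p + 1) = √(1 + p))
l(d, L) = √(L² + d²)
-379*(-1361) + l(-10, ((4 + b(-2)) - 4) - 13) = -379*(-1361) + √((((4 + √(1 - 2)) - 4) - 13)² + (-10)²) = 515819 + √((((4 + √(-1)) - 4) - 13)² + 100) = 515819 + √((((4 + I) - 4) - 13)² + 100) = 515819 + √((I - 13)² + 100) = 515819 + √((-13 + I)² + 100) = 515819 + √(100 + (-13 + I)²)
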